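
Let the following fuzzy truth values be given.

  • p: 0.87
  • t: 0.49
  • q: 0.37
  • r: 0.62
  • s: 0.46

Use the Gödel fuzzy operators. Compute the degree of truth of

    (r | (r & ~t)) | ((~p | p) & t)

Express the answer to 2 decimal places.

~t = 1 − 0.49 = 0.51
r & ~t = min(a, b) on (0.62, 0.51) = 0.51
r | (r & ~t) = max(a, b) on (0.62, 0.51) = 0.62
~p = 1 − 0.87 = 0.13
~p | p = max(a, b) on (0.13, 0.87) = 0.87
(~p | p) & t = min(a, b) on (0.87, 0.49) = 0.49
(r | (r & ~t)) | ((~p | p) & t) = max(a, b) on (0.62, 0.49) = 0.62

0.62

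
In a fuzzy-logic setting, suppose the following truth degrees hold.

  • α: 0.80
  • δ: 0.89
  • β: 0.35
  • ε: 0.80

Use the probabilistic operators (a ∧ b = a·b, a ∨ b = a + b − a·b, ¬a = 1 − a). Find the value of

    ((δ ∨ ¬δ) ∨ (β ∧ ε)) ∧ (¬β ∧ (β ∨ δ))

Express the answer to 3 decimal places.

0.561

¬δ = 1 − 0.8900 = 0.1100
δ ∨ ¬δ = a + b − a·b on (0.8900, 0.1100) = 0.9021
β ∧ ε = a·b on (0.3500, 0.8000) = 0.2800
(δ ∨ ¬δ) ∨ (β ∧ ε) = a + b − a·b on (0.9021, 0.2800) = 0.9295
¬β = 1 − 0.3500 = 0.6500
β ∨ δ = a + b − a·b on (0.3500, 0.8900) = 0.9285
¬β ∧ (β ∨ δ) = a·b on (0.6500, 0.9285) = 0.6035
((δ ∨ ¬δ) ∨ (β ∧ ε)) ∧ (¬β ∧ (β ∨ δ)) = a·b on (0.9295, 0.6035) = 0.5610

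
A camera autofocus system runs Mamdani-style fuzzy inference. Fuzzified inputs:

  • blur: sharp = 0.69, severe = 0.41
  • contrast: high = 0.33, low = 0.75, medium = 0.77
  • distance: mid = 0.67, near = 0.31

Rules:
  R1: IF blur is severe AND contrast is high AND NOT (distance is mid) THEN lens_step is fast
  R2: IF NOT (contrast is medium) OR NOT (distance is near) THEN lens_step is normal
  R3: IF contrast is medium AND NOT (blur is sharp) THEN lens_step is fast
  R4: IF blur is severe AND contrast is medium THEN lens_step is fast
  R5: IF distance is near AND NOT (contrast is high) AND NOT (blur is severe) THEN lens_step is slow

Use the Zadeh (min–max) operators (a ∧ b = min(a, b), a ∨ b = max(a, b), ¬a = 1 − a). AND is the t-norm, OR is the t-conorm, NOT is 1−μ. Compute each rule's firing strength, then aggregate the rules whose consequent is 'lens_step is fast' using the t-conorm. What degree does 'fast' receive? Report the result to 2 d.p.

0.41

R1: severe=0.41, high=0.33, ¬mid=1−0.67=0.33; AND[min(a, b)] → w = 0.33
R2: ¬medium=1−0.77=0.23, ¬near=1−0.31=0.69; OR[max(a, b)] → w = 0.69
R3: medium=0.77, ¬sharp=1−0.69=0.31; AND[min(a, b)] → w = 0.31
R4: severe=0.41, medium=0.77; AND[min(a, b)] → w = 0.41
R5: near=0.31, ¬high=1−0.33=0.67, ¬severe=1−0.41=0.59; AND[min(a, b)] → w = 0.31
Rules with consequent 'fast': {R1, R3, R4} → strengths 0.33, 0.31, 0.41
Aggregate via t-conorm [max(a, b)]: 0.41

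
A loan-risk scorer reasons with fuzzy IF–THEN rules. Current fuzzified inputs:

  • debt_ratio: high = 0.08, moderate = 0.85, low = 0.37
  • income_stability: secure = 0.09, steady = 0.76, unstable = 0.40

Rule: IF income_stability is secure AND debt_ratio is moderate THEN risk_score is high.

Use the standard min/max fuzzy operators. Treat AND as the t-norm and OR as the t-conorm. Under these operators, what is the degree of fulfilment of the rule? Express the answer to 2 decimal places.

0.09

firing strength: secure=0.09, moderate=0.85; AND[min(a, b)] → w = 0.09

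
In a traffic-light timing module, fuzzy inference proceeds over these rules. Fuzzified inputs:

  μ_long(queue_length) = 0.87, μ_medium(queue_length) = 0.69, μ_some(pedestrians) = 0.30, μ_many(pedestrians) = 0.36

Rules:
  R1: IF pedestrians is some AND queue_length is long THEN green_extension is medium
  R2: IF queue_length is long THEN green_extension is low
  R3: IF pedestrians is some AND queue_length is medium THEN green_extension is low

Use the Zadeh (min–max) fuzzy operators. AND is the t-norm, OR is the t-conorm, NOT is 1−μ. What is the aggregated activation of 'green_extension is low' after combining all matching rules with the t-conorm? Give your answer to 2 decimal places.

R1: some=0.30, long=0.87; AND[min(a, b)] → w = 0.30
R2: long=0.87 → w = 0.87
R3: some=0.30, medium=0.69; AND[min(a, b)] → w = 0.30
Rules with consequent 'low': {R2, R3} → strengths 0.87, 0.30
Aggregate via t-conorm [max(a, b)]: 0.87

0.87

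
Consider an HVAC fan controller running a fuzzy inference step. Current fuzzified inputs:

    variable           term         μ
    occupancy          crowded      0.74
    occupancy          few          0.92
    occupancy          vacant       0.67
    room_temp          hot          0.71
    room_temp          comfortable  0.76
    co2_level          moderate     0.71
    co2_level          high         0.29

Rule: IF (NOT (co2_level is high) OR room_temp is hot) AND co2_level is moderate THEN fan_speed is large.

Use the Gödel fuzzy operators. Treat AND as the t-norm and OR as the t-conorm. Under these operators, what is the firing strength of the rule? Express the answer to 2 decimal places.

firing strength: (¬high=1−0.29=0.71 OR hot=0.71) = 0.71; AND[min(a, b)] with moderate=0.71 → w = 0.71

0.71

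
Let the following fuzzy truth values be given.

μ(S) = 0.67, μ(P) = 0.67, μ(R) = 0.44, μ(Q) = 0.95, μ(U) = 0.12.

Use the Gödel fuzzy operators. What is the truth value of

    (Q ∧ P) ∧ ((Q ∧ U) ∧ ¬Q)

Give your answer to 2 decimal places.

0.05

Q ∧ P = min(a, b) on (0.95, 0.67) = 0.67
Q ∧ U = min(a, b) on (0.95, 0.12) = 0.12
¬Q = 1 − 0.95 = 0.05
(Q ∧ U) ∧ ¬Q = min(a, b) on (0.12, 0.05) = 0.05
(Q ∧ P) ∧ ((Q ∧ U) ∧ ¬Q) = min(a, b) on (0.67, 0.05) = 0.05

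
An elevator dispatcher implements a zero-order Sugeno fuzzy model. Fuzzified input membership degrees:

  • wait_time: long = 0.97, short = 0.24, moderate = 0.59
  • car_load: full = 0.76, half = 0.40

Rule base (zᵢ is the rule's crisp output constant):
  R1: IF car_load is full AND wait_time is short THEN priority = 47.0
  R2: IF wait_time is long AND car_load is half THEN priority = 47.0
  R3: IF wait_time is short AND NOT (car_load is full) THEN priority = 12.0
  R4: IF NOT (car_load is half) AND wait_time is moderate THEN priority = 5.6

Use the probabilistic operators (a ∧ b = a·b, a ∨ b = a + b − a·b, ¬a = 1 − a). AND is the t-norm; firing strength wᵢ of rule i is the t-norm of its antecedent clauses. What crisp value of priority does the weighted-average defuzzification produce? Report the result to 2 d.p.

R1 (z=47.0): full=0.76, short=0.24; AND[a·b] → w = 0.1824
R2 (z=47.0): long=0.97, half=0.40; AND[a·b] → w = 0.3880
R3 (z=12.0): short=0.24, ¬full=1−0.76=0.24; AND[a·b] → w = 0.0576
R4 (z=5.6): ¬half=1−0.40=0.60, moderate=0.59; AND[a·b] → w = 0.3540
Weighted average = (0.1824·47.0 + 0.3880·47.0 + 0.0576·12.0 + 0.3540·5.6) / (0.1824 + 0.3880 + 0.0576 + 0.3540)
  = 29.4824 / 0.9820 = 30.02

30.02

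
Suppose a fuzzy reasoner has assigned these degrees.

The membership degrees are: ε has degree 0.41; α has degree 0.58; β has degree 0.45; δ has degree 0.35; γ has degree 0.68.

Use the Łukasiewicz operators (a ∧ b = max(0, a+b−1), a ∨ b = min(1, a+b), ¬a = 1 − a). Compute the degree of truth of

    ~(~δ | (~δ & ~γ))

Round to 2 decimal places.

~δ = 1 − 0.35 = 0.65
~δ = 1 − 0.35 = 0.65
~γ = 1 − 0.68 = 0.32
~δ & ~γ = max(0, a+b−1) on (0.65, 0.32) = 0.00
~δ | (~δ & ~γ) = min(1, a+b) on (0.65, 0.00) = 0.65
~(~δ | (~δ & ~γ)) = 1 − 0.65 = 0.35

0.35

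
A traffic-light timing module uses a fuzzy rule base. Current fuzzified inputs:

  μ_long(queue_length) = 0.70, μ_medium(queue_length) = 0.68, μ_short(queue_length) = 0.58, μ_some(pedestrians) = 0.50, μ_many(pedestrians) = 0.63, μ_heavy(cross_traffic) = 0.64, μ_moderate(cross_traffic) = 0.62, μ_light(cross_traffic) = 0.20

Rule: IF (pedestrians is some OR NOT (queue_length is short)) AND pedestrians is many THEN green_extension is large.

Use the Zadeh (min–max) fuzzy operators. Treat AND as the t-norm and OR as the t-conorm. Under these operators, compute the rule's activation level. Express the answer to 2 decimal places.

firing strength: (some=0.50 OR ¬short=1−0.58=0.42) = 0.50; AND[min(a, b)] with many=0.63 → w = 0.50

0.50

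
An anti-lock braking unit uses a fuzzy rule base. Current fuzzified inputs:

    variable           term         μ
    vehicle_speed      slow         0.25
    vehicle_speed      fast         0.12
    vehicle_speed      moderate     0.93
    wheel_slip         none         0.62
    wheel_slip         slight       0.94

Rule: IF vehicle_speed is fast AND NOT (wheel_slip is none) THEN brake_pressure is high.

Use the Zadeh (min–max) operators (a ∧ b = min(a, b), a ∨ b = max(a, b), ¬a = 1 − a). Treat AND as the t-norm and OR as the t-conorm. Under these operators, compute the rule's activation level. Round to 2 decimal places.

0.12

firing strength: fast=0.12, ¬none=1−0.62=0.38; AND[min(a, b)] → w = 0.12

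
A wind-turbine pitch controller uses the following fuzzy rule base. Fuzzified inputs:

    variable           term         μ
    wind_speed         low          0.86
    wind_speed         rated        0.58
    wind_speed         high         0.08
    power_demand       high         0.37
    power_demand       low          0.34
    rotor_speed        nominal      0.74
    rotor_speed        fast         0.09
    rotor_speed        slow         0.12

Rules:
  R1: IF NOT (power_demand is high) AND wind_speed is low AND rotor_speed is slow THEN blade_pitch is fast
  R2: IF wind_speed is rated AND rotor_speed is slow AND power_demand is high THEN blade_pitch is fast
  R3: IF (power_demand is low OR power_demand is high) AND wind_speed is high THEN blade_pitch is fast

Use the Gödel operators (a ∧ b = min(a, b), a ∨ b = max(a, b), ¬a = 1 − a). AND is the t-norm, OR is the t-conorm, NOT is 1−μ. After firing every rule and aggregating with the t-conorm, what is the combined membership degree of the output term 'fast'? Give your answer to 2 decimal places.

R1: ¬high=1−0.37=0.63, low=0.86, slow=0.12; AND[min(a, b)] → w = 0.12
R2: rated=0.58, slow=0.12, high=0.37; AND[min(a, b)] → w = 0.12
R3: (low=0.34 OR high=0.37) = 0.37; AND[min(a, b)] with high=0.08 → w = 0.08
Rules with consequent 'fast': {R1, R2, R3} → strengths 0.12, 0.12, 0.08
Aggregate via t-conorm [max(a, b)]: 0.12

0.12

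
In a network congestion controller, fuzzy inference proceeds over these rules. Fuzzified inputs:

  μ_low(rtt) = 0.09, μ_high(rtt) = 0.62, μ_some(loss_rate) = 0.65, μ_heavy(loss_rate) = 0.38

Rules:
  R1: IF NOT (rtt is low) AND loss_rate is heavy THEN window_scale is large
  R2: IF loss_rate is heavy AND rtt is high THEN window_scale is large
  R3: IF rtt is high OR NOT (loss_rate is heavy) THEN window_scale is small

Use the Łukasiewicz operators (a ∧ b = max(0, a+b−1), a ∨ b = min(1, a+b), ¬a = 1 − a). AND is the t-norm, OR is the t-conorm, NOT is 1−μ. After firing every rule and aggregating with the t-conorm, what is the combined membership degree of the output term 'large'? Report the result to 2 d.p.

R1: ¬low=1−0.09=0.91, heavy=0.38; AND[max(0, a+b−1)] → w = 0.29
R2: heavy=0.38, high=0.62; AND[max(0, a+b−1)] → w = 0.00
R3: high=0.62, ¬heavy=1−0.38=0.62; OR[min(1, a+b)] → w = 1.00
Rules with consequent 'large': {R1, R2} → strengths 0.29, 0.00
Aggregate via t-conorm [min(1, a+b)]: 0.29

0.29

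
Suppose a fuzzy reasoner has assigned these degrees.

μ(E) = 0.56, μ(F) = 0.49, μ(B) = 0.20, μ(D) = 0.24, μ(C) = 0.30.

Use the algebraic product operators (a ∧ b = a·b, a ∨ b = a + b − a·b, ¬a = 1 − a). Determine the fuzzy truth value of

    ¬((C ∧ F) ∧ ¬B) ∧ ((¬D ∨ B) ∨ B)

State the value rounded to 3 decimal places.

0.747

C ∧ F = a·b on (0.3000, 0.4900) = 0.1470
¬B = 1 − 0.2000 = 0.8000
(C ∧ F) ∧ ¬B = a·b on (0.1470, 0.8000) = 0.1176
¬((C ∧ F) ∧ ¬B) = 1 − 0.1176 = 0.8824
¬D = 1 − 0.2400 = 0.7600
¬D ∨ B = a + b − a·b on (0.7600, 0.2000) = 0.8080
(¬D ∨ B) ∨ B = a + b − a·b on (0.8080, 0.2000) = 0.8464
¬((C ∧ F) ∧ ¬B) ∧ ((¬D ∨ B) ∨ B) = a·b on (0.8824, 0.8464) = 0.7469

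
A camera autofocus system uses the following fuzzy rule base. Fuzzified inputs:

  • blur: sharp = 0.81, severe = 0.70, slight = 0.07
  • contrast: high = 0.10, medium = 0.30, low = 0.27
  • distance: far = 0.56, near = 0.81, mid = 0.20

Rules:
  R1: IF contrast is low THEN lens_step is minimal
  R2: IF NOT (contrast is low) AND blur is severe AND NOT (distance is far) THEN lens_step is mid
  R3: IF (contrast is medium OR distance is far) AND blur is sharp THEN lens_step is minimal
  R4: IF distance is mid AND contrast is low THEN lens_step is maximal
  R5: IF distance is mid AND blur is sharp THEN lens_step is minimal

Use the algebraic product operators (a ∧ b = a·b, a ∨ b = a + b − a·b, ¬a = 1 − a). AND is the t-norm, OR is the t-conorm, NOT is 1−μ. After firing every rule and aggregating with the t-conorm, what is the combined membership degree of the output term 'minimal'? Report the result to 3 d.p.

R1: low=0.27 → w = 0.2700
R2: ¬low=1−0.27=0.73, severe=0.70, ¬far=1−0.56=0.44; AND[a·b] → w = 0.2248
R3: (medium=0.30 OR far=0.56) = 0.6920; AND[a·b] with sharp=0.81 → w = 0.5605
R4: mid=0.20, low=0.27; AND[a·b] → w = 0.0540
R5: mid=0.20, sharp=0.81; AND[a·b] → w = 0.1620
Rules with consequent 'minimal': {R1, R3, R5} → strengths 0.2700, 0.5605, 0.1620
Aggregate via t-conorm [a + b − a·b]: 0.7312

0.731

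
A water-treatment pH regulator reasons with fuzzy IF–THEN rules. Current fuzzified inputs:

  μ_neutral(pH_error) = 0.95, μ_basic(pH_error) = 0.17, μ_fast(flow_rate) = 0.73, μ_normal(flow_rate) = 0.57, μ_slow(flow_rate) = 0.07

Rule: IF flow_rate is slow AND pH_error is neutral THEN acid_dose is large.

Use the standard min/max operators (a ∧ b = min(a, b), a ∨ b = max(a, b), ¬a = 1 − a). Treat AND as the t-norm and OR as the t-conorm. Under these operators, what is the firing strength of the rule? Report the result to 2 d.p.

0.07

firing strength: slow=0.07, neutral=0.95; AND[min(a, b)] → w = 0.07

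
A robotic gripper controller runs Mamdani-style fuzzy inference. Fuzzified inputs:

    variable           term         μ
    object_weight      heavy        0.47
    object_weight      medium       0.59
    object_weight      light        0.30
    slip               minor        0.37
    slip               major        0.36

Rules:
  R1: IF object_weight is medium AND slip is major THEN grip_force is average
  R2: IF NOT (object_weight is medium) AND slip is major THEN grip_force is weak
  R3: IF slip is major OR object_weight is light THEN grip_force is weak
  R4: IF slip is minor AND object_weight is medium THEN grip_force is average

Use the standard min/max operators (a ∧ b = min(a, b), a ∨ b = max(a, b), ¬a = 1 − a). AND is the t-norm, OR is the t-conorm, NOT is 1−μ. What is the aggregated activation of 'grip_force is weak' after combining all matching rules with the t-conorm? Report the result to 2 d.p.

R1: medium=0.59, major=0.36; AND[min(a, b)] → w = 0.36
R2: ¬medium=1−0.59=0.41, major=0.36; AND[min(a, b)] → w = 0.36
R3: major=0.36, light=0.30; OR[max(a, b)] → w = 0.36
R4: minor=0.37, medium=0.59; AND[min(a, b)] → w = 0.37
Rules with consequent 'weak': {R2, R3} → strengths 0.36, 0.36
Aggregate via t-conorm [max(a, b)]: 0.36

0.36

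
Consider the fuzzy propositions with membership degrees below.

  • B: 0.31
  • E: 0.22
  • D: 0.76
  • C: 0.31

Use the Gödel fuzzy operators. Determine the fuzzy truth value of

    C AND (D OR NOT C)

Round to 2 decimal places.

NOT C = 1 − 0.31 = 0.69
D OR NOT C = max(a, b) on (0.76, 0.69) = 0.76
C AND (D OR NOT C) = min(a, b) on (0.31, 0.76) = 0.31

0.31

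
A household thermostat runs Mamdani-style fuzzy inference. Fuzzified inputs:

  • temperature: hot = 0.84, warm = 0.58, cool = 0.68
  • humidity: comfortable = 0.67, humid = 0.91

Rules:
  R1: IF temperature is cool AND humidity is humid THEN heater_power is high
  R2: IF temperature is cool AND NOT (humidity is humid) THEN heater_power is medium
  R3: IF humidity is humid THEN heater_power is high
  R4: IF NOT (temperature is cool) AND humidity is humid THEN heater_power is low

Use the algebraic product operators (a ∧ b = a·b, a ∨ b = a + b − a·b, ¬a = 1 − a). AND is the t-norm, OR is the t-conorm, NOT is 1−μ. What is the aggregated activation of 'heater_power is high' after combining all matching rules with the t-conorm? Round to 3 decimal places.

0.966

R1: cool=0.68, humid=0.91; AND[a·b] → w = 0.6188
R2: cool=0.68, ¬humid=1−0.91=0.09; AND[a·b] → w = 0.0612
R3: humid=0.91 → w = 0.9100
R4: ¬cool=1−0.68=0.32, humid=0.91; AND[a·b] → w = 0.2912
Rules with consequent 'high': {R1, R3} → strengths 0.6188, 0.9100
Aggregate via t-conorm [a + b − a·b]: 0.9657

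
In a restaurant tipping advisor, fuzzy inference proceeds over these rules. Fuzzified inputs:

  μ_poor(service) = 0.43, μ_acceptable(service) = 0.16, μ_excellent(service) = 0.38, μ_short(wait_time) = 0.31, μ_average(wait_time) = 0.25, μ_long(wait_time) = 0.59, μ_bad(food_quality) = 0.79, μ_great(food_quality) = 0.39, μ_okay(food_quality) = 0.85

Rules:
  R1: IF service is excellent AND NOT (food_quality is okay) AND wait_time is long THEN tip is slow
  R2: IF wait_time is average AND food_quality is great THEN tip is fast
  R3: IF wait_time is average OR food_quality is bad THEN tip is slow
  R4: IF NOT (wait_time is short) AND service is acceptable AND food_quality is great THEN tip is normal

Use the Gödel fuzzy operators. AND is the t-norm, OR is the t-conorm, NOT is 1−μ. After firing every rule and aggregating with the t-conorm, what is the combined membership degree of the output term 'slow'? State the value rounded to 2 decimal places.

R1: excellent=0.38, ¬okay=1−0.85=0.15, long=0.59; AND[min(a, b)] → w = 0.15
R2: average=0.25, great=0.39; AND[min(a, b)] → w = 0.25
R3: average=0.25, bad=0.79; OR[max(a, b)] → w = 0.79
R4: ¬short=1−0.31=0.69, acceptable=0.16, great=0.39; AND[min(a, b)] → w = 0.16
Rules with consequent 'slow': {R1, R3} → strengths 0.15, 0.79
Aggregate via t-conorm [max(a, b)]: 0.79

0.79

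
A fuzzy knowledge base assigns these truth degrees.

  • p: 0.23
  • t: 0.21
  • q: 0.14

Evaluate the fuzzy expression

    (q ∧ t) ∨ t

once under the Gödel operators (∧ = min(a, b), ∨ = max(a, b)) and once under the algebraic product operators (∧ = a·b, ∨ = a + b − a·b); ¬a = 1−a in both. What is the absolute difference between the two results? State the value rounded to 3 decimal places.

Under Gödel:
  q ∧ t = min(a, b) on (0.14, 0.21) = 0.14
  (q ∧ t) ∨ t = max(a, b) on (0.14, 0.21) = 0.21
  → value = 0.2100
Under algebraic product:
  q ∧ t = a·b on (0.1400, 0.2100) = 0.0294
  (q ∧ t) ∨ t = a + b − a·b on (0.0294, 0.2100) = 0.2332
  → value = 0.2332
|0.2100 − 0.2332| = 0.023

0.023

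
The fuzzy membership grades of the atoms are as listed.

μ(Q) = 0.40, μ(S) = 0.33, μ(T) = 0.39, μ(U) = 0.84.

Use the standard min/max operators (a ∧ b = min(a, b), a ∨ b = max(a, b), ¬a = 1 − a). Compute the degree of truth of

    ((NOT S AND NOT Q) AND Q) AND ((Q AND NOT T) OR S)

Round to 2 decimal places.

NOT S = 1 − 0.33 = 0.67
NOT Q = 1 − 0.40 = 0.60
NOT S AND NOT Q = min(a, b) on (0.67, 0.60) = 0.60
(NOT S AND NOT Q) AND Q = min(a, b) on (0.60, 0.40) = 0.40
NOT T = 1 − 0.39 = 0.61
Q AND NOT T = min(a, b) on (0.40, 0.61) = 0.40
(Q AND NOT T) OR S = max(a, b) on (0.40, 0.33) = 0.40
((NOT S AND NOT Q) AND Q) AND ((Q AND NOT T) OR S) = min(a, b) on (0.40, 0.40) = 0.40

0.40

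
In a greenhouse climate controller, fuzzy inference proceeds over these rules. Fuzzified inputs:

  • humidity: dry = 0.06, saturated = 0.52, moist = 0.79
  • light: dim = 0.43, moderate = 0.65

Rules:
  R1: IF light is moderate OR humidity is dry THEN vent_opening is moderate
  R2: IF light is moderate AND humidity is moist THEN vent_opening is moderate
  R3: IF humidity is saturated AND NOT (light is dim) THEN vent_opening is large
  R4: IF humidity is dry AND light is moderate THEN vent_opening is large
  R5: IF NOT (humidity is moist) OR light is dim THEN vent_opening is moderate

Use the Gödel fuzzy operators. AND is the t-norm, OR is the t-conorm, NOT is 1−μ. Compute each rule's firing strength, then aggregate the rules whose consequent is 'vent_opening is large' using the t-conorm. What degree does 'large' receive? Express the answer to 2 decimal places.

R1: moderate=0.65, dry=0.06; OR[max(a, b)] → w = 0.65
R2: moderate=0.65, moist=0.79; AND[min(a, b)] → w = 0.65
R3: saturated=0.52, ¬dim=1−0.43=0.57; AND[min(a, b)] → w = 0.52
R4: dry=0.06, moderate=0.65; AND[min(a, b)] → w = 0.06
R5: ¬moist=1−0.79=0.21, dim=0.43; OR[max(a, b)] → w = 0.43
Rules with consequent 'large': {R3, R4} → strengths 0.52, 0.06
Aggregate via t-conorm [max(a, b)]: 0.52

0.52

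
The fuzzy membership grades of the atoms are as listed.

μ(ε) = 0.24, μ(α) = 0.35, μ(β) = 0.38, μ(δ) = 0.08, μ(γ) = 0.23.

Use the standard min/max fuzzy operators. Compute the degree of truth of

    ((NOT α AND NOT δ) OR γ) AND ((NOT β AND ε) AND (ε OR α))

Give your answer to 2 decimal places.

0.24

NOT α = 1 − 0.35 = 0.65
NOT δ = 1 − 0.08 = 0.92
NOT α AND NOT δ = min(a, b) on (0.65, 0.92) = 0.65
(NOT α AND NOT δ) OR γ = max(a, b) on (0.65, 0.23) = 0.65
NOT β = 1 − 0.38 = 0.62
NOT β AND ε = min(a, b) on (0.62, 0.24) = 0.24
ε OR α = max(a, b) on (0.24, 0.35) = 0.35
(NOT β AND ε) AND (ε OR α) = min(a, b) on (0.24, 0.35) = 0.24
((NOT α AND NOT δ) OR γ) AND ((NOT β AND ε) AND (ε OR α)) = min(a, b) on (0.65, 0.24) = 0.24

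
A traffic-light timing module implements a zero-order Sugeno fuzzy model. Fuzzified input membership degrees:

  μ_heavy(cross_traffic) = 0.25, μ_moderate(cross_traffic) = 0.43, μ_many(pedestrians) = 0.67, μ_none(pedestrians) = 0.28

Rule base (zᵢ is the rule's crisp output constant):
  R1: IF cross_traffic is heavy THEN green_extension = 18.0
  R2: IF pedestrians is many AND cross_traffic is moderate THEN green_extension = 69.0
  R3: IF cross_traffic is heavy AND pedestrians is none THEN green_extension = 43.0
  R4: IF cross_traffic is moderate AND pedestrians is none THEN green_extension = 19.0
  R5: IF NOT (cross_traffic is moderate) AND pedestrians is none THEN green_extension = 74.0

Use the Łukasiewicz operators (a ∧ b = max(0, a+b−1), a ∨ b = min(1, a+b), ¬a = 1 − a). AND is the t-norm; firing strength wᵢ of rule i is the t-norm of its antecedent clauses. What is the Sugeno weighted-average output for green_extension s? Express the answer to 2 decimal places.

32.57

R1 (z=18.0): heavy=0.25 → w = 0.25
R2 (z=69.0): many=0.67, moderate=0.43; AND[max(0, a+b−1)] → w = 0.10
R3 (z=43.0): heavy=0.25, none=0.28; AND[max(0, a+b−1)] → w = 0.00
R4 (z=19.0): moderate=0.43, none=0.28; AND[max(0, a+b−1)] → w = 0.00
R5 (z=74.0): ¬moderate=1−0.43=0.57, none=0.28; AND[max(0, a+b−1)] → w = 0.00
Weighted average = (0.25·18.0 + 0.10·69.0 + 0.00·43.0 + 0.00·19.0 + 0.00·74.0) / (0.25 + 0.10 + 0.00 + 0.00 + 0.00)
  = 11.4000 / 0.3500 = 32.57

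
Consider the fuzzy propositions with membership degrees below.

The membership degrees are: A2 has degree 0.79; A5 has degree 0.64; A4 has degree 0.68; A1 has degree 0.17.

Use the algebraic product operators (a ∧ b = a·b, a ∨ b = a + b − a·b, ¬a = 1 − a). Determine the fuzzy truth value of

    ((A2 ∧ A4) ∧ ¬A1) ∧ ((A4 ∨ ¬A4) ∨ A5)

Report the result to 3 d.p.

0.411

A2 ∧ A4 = a·b on (0.7900, 0.6800) = 0.5372
¬A1 = 1 − 0.1700 = 0.8300
(A2 ∧ A4) ∧ ¬A1 = a·b on (0.5372, 0.8300) = 0.4459
¬A4 = 1 − 0.6800 = 0.3200
A4 ∨ ¬A4 = a + b − a·b on (0.6800, 0.3200) = 0.7824
(A4 ∨ ¬A4) ∨ A5 = a + b − a·b on (0.7824, 0.6400) = 0.9217
((A2 ∧ A4) ∧ ¬A1) ∧ ((A4 ∨ ¬A4) ∨ A5) = a·b on (0.4459, 0.9217) = 0.4109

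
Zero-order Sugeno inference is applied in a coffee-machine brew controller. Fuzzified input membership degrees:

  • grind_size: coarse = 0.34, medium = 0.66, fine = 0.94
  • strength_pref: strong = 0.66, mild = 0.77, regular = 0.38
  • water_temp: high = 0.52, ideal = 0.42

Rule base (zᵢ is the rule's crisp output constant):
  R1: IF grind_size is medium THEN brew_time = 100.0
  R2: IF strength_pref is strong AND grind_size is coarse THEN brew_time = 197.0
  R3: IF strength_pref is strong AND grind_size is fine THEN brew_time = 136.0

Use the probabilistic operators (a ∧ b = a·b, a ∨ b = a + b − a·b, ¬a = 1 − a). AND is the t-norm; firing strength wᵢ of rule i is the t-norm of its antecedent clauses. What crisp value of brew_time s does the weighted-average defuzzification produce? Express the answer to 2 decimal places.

129.31

R1 (z=100.0): medium=0.66 → w = 0.6600
R2 (z=197.0): strong=0.66, coarse=0.34; AND[a·b] → w = 0.2244
R3 (z=136.0): strong=0.66, fine=0.94; AND[a·b] → w = 0.6204
Weighted average = (0.6600·100.0 + 0.2244·197.0 + 0.6204·136.0) / (0.6600 + 0.2244 + 0.6204)
  = 194.5812 / 1.5048 = 129.31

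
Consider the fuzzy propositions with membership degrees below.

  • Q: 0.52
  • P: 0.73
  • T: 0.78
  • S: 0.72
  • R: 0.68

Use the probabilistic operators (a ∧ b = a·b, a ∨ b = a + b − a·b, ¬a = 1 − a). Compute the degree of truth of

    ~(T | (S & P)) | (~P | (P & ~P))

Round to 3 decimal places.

S & P = a·b on (0.7200, 0.7300) = 0.5256
T | (S & P) = a + b − a·b on (0.7800, 0.5256) = 0.8956
~(T | (S & P)) = 1 − 0.8956 = 0.1044
~P = 1 − 0.7300 = 0.2700
~P = 1 − 0.7300 = 0.2700
P & ~P = a·b on (0.7300, 0.2700) = 0.1971
~P | (P & ~P) = a + b − a·b on (0.2700, 0.1971) = 0.4139
~(T | (S & P)) | (~P | (P & ~P)) = a + b − a·b on (0.1044, 0.4139) = 0.4751

0.475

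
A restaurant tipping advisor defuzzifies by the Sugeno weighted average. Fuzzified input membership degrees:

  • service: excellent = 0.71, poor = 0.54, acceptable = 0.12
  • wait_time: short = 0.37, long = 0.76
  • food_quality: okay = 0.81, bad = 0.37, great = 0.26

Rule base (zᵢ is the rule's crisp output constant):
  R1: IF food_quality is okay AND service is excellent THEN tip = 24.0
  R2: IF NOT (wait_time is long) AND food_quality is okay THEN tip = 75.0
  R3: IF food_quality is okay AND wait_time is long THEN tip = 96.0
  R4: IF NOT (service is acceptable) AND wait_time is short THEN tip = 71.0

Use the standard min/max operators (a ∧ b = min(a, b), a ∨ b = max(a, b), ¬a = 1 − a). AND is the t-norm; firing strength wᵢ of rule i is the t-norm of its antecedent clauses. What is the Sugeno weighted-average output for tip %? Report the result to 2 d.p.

64.55

R1 (z=24.0): okay=0.81, excellent=0.71; AND[min(a, b)] → w = 0.71
R2 (z=75.0): ¬long=1−0.76=0.24, okay=0.81; AND[min(a, b)] → w = 0.24
R3 (z=96.0): okay=0.81, long=0.76; AND[min(a, b)] → w = 0.76
R4 (z=71.0): ¬acceptable=1−0.12=0.88, short=0.37; AND[min(a, b)] → w = 0.37
Weighted average = (0.71·24.0 + 0.24·75.0 + 0.76·96.0 + 0.37·71.0) / (0.71 + 0.24 + 0.76 + 0.37)
  = 134.2700 / 2.0800 = 64.55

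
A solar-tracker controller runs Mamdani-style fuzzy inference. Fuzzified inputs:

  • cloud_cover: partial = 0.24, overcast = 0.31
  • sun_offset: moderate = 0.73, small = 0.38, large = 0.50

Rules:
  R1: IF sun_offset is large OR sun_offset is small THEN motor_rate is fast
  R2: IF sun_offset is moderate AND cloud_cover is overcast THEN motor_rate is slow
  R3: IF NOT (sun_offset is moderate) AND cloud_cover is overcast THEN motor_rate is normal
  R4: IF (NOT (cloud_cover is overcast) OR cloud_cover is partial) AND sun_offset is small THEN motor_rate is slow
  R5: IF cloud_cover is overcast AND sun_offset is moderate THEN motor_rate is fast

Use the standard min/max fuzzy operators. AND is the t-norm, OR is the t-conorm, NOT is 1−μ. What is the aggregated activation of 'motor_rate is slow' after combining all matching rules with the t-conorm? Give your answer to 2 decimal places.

R1: large=0.50, small=0.38; OR[max(a, b)] → w = 0.50
R2: moderate=0.73, overcast=0.31; AND[min(a, b)] → w = 0.31
R3: ¬moderate=1−0.73=0.27, overcast=0.31; AND[min(a, b)] → w = 0.27
R4: (¬overcast=1−0.31=0.69 OR partial=0.24) = 0.69; AND[min(a, b)] with small=0.38 → w = 0.38
R5: overcast=0.31, moderate=0.73; AND[min(a, b)] → w = 0.31
Rules with consequent 'slow': {R2, R4} → strengths 0.31, 0.38
Aggregate via t-conorm [max(a, b)]: 0.38

0.38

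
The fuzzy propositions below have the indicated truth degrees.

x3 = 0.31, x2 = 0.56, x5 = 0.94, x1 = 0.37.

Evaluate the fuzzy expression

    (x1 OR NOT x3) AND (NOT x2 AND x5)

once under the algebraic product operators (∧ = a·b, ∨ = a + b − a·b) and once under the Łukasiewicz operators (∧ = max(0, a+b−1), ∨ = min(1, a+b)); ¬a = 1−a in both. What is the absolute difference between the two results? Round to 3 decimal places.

0.047

Under algebraic product:
  NOT x3 = 1 − 0.3100 = 0.6900
  x1 OR NOT x3 = a + b − a·b on (0.3700, 0.6900) = 0.8047
  NOT x2 = 1 − 0.5600 = 0.4400
  NOT x2 AND x5 = a·b on (0.4400, 0.9400) = 0.4136
  (x1 OR NOT x3) AND (NOT x2 AND x5) = a·b on (0.8047, 0.4136) = 0.3328
  → value = 0.3328
Under Łukasiewicz:
  NOT x3 = 1 − 0.31 = 0.69
  x1 OR NOT x3 = min(1, a+b) on (0.37, 0.69) = 1.00
  NOT x2 = 1 − 0.56 = 0.44
  NOT x2 AND x5 = max(0, a+b−1) on (0.44, 0.94) = 0.38
  (x1 OR NOT x3) AND (NOT x2 AND x5) = max(0, a+b−1) on (1.00, 0.38) = 0.38
  → value = 0.3800
|0.3328 − 0.3800| = 0.047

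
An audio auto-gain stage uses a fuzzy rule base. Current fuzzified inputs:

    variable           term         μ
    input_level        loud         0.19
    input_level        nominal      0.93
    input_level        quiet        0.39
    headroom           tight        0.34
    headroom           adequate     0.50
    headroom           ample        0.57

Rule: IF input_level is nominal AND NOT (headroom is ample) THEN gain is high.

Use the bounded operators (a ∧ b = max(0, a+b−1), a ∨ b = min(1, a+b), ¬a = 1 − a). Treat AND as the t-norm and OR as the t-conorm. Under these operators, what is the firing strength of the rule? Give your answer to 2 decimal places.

firing strength: nominal=0.93, ¬ample=1−0.57=0.43; AND[max(0, a+b−1)] → w = 0.36

0.36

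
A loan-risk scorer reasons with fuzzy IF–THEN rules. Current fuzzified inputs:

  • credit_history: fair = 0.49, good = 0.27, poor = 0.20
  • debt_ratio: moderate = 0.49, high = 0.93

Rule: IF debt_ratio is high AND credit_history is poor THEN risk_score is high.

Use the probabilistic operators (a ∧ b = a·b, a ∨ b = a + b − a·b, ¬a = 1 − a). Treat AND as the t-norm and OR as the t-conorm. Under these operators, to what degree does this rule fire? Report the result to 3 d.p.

firing strength: high=0.93, poor=0.20; AND[a·b] → w = 0.1860

0.186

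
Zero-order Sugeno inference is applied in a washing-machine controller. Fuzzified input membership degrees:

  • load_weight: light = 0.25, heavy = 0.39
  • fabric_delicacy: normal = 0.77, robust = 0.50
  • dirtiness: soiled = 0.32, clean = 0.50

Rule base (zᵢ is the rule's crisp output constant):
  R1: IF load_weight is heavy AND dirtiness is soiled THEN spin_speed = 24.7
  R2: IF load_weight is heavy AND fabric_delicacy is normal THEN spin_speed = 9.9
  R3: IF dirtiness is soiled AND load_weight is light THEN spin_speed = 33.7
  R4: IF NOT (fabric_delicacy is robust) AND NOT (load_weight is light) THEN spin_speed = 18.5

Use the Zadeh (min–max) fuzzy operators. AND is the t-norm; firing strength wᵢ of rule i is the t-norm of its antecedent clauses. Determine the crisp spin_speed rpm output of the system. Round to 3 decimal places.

R1 (z=24.7): heavy=0.39, soiled=0.32; AND[min(a, b)] → w = 0.32
R2 (z=9.9): heavy=0.39, normal=0.77; AND[min(a, b)] → w = 0.39
R3 (z=33.7): soiled=0.32, light=0.25; AND[min(a, b)] → w = 0.25
R4 (z=18.5): ¬robust=1−0.50=0.50, ¬light=1−0.25=0.75; AND[min(a, b)] → w = 0.50
Weighted average = (0.32·24.7 + 0.39·9.9 + 0.25·33.7 + 0.50·18.5) / (0.32 + 0.39 + 0.25 + 0.50)
  = 29.4400 / 1.4600 = 20.164

20.164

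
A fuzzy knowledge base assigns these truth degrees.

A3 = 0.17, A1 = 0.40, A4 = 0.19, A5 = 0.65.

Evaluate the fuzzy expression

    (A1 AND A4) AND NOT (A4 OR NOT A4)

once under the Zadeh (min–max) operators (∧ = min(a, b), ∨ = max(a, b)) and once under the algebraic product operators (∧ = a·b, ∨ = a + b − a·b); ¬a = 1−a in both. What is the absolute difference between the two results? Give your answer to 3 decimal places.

0.178

Under Zadeh (min–max):
  A1 AND A4 = min(a, b) on (0.40, 0.19) = 0.19
  NOT A4 = 1 − 0.19 = 0.81
  A4 OR NOT A4 = max(a, b) on (0.19, 0.81) = 0.81
  NOT (A4 OR NOT A4) = 1 − 0.81 = 0.19
  (A1 AND A4) AND NOT (A4 OR NOT A4) = min(a, b) on (0.19, 0.19) = 0.19
  → value = 0.1900
Under algebraic product:
  A1 AND A4 = a·b on (0.4000, 0.1900) = 0.0760
  NOT A4 = 1 − 0.1900 = 0.8100
  A4 OR NOT A4 = a + b − a·b on (0.1900, 0.8100) = 0.8461
  NOT (A4 OR NOT A4) = 1 − 0.8461 = 0.1539
  (A1 AND A4) AND NOT (A4 OR NOT A4) = a·b on (0.0760, 0.1539) = 0.0117
  → value = 0.0117
|0.1900 − 0.0117| = 0.178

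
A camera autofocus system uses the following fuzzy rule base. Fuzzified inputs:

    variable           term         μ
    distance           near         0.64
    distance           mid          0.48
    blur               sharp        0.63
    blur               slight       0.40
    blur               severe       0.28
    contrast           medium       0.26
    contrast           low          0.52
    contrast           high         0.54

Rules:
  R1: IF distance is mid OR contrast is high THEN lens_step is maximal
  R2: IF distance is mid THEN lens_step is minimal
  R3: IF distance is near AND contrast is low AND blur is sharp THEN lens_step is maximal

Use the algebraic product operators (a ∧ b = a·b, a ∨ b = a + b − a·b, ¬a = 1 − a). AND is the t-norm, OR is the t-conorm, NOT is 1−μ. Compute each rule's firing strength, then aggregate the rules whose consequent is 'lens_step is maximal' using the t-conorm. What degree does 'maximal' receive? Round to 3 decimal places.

0.811

R1: mid=0.48, high=0.54; OR[a + b − a·b] → w = 0.7608
R2: mid=0.48 → w = 0.4800
R3: near=0.64, low=0.52, sharp=0.63; AND[a·b] → w = 0.2097
Rules with consequent 'maximal': {R1, R3} → strengths 0.7608, 0.2097
Aggregate via t-conorm [a + b − a·b]: 0.8110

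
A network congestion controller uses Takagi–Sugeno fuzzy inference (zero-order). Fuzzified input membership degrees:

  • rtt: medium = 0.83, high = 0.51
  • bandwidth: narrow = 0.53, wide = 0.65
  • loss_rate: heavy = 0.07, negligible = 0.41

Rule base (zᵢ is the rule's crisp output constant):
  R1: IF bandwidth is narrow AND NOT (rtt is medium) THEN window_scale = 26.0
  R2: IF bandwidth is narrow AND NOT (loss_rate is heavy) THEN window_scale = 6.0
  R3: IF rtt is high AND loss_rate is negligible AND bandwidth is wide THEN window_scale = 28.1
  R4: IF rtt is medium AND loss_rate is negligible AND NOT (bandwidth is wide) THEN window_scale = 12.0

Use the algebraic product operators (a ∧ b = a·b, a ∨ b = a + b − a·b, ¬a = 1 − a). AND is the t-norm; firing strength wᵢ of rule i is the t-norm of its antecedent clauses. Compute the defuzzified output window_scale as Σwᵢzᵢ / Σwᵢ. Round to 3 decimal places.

12.587

R1 (z=26.0): narrow=0.53, ¬medium=1−0.83=0.17; AND[a·b] → w = 0.0901
R2 (z=6.0): narrow=0.53, ¬heavy=1−0.07=0.93; AND[a·b] → w = 0.4929
R3 (z=28.1): high=0.51, negligible=0.41, wide=0.65; AND[a·b] → w = 0.1359
R4 (z=12.0): medium=0.83, negligible=0.41, ¬wide=1−0.65=0.35; AND[a·b] → w = 0.1191
Weighted average = (0.0901·26.0 + 0.4929·6.0 + 0.1359·28.1 + 0.1191·12.0) / (0.0901 + 0.4929 + 0.1359 + 0.1191)
  = 10.5485 / 0.8380 = 12.587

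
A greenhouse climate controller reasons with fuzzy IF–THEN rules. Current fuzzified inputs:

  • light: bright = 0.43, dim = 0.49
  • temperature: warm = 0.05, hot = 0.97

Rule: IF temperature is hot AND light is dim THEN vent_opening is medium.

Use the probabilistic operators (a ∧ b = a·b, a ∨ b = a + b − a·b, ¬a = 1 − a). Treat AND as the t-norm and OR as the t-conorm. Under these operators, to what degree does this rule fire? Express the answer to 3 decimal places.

firing strength: hot=0.97, dim=0.49; AND[a·b] → w = 0.4753

0.475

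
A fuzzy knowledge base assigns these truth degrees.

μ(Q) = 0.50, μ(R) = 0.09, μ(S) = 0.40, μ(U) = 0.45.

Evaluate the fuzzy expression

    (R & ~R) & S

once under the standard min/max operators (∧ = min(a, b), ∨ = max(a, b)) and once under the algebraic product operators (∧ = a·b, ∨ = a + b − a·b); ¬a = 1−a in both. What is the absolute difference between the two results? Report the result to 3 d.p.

Under standard min/max:
  ~R = 1 − 0.09 = 0.91
  R & ~R = min(a, b) on (0.09, 0.91) = 0.09
  (R & ~R) & S = min(a, b) on (0.09, 0.40) = 0.09
  → value = 0.0900
Under algebraic product:
  ~R = 1 − 0.0900 = 0.9100
  R & ~R = a·b on (0.0900, 0.9100) = 0.0819
  (R & ~R) & S = a·b on (0.0819, 0.4000) = 0.0328
  → value = 0.0328
|0.0900 − 0.0328| = 0.057

0.057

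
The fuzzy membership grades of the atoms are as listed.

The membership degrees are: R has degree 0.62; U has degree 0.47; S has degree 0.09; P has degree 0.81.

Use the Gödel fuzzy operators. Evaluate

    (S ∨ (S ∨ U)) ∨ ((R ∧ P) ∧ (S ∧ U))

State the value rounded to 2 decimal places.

S ∨ U = max(a, b) on (0.09, 0.47) = 0.47
S ∨ (S ∨ U) = max(a, b) on (0.09, 0.47) = 0.47
R ∧ P = min(a, b) on (0.62, 0.81) = 0.62
S ∧ U = min(a, b) on (0.09, 0.47) = 0.09
(R ∧ P) ∧ (S ∧ U) = min(a, b) on (0.62, 0.09) = 0.09
(S ∨ (S ∨ U)) ∨ ((R ∧ P) ∧ (S ∧ U)) = max(a, b) on (0.47, 0.09) = 0.47

0.47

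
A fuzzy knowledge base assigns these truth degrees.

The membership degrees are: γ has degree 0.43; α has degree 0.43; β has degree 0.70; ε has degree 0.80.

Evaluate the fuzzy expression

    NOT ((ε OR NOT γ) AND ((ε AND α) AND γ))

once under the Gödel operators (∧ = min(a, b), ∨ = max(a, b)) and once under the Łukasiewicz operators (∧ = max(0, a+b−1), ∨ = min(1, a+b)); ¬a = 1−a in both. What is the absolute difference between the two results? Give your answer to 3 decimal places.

Under Gödel:
  NOT γ = 1 − 0.43 = 0.57
  ε OR NOT γ = max(a, b) on (0.80, 0.57) = 0.80
  ε AND α = min(a, b) on (0.80, 0.43) = 0.43
  (ε AND α) AND γ = min(a, b) on (0.43, 0.43) = 0.43
  (ε OR NOT γ) AND ((ε AND α) AND γ) = min(a, b) on (0.80, 0.43) = 0.43
  NOT ((ε OR NOT γ) AND ((ε AND α) AND γ)) = 1 − 0.43 = 0.57
  → value = 0.5700
Under Łukasiewicz:
  NOT γ = 1 − 0.43 = 0.57
  ε OR NOT γ = min(1, a+b) on (0.80, 0.57) = 1.00
  ε AND α = max(0, a+b−1) on (0.80, 0.43) = 0.23
  (ε AND α) AND γ = max(0, a+b−1) on (0.23, 0.43) = 0.00
  (ε OR NOT γ) AND ((ε AND α) AND γ) = max(0, a+b−1) on (1.00, 0.00) = 0.00
  NOT ((ε OR NOT γ) AND ((ε AND α) AND γ)) = 1 − 0.00 = 1.00
  → value = 1.0000
|0.5700 − 1.0000| = 0.430

0.430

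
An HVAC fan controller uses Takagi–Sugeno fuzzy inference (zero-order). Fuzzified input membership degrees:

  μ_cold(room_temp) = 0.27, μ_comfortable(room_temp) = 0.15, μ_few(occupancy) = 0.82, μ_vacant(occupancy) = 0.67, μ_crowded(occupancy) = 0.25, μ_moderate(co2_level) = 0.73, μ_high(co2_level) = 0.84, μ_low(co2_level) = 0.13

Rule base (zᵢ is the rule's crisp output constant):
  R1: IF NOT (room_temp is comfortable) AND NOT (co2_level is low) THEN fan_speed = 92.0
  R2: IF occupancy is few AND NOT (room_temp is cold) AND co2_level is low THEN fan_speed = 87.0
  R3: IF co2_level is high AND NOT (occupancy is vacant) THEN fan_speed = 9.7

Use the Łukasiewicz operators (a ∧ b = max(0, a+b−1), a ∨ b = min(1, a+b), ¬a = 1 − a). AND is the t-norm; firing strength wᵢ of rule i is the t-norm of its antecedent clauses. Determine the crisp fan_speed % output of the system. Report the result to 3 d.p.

76.280

R1 (z=92.0): ¬comfortable=1−0.15=0.85, ¬low=1−0.13=0.87; AND[max(0, a+b−1)] → w = 0.72
R2 (z=87.0): few=0.82, ¬cold=1−0.27=0.73, low=0.13; AND[max(0, a+b−1)] → w = 0.00
R3 (z=9.7): high=0.84, ¬vacant=1−0.67=0.33; AND[max(0, a+b−1)] → w = 0.17
Weighted average = (0.72·92.0 + 0.00·87.0 + 0.17·9.7) / (0.72 + 0.00 + 0.17)
  = 67.8890 / 0.8900 = 76.280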